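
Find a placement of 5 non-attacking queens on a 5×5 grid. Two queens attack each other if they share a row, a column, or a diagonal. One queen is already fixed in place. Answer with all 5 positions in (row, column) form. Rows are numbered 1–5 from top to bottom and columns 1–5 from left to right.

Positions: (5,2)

(1,4) (2,1) (3,3) (4,5) (5,2)

Row 1: attacked by (5,2)→{2}. Safe: 1, 3, 4, 5. Place at column 4.
Row 2: attacked by (1,4)→{3,4,5}; (5,2)→{2,5}. Safe: 1. Place at column 1.
Row 3: attacked by (1,4)→{2,4}; (2,1)→{1,2}; (5,2)→{2,4}. Safe: 3, 5. Place at column 3.
Row 4: attacked by (1,4)→{1,4}; (2,1)→{1,3}; (3,3)→{2,3,4}; (5,2)→{1,2,3}. Safe: 5. Place at column 5.
Columns [4, 1, 3, 5, 2], r−c [-3, 1, 0, -1, 3], r+c [5, 3, 6, 9, 7] are all distinct, so no two queens attack.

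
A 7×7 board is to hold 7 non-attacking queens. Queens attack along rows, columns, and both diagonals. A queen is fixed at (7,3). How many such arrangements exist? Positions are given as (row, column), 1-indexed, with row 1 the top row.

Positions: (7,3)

6

Branch on row 1: col 1 → 1; col 2 → 0; col 4 → 1; col 5 → 2; col 6 → 1; col 7 → 1.
Sum: 1 + 0 + 1 + 2 + 1 + 1 = 6.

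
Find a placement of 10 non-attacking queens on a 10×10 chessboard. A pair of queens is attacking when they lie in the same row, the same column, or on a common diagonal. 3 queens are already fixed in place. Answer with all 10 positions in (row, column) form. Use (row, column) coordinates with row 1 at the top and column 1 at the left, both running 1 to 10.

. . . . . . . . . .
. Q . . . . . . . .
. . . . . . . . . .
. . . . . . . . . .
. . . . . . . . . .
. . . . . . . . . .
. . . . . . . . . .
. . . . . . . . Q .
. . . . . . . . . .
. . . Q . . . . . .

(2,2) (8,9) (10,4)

(1,10) (2,2) (3,5) (4,8) (5,1) (6,3) (7,6) (8,9) (9,7) (10,4)

Row 1: attacked by (2,2)→{1,2,3}; (8,9)→{2,9}; (10,4)→{4}. Safe: 5, 6, 7, 8, 10. Place at column 10.
Row 3: attacked by (1,10)→{8,10}; (2,2)→{1,2,3}; (8,9)→{4,9}; (10,4)→{4}. Safe: 5, 6, 7. Place at column 5.
Row 4: attacked by (1,10)→{7,10}; (2,2)→{2,4}; (3,5)→{4,5,6}; (8,9)→{5,9}; (10,4)→{4,10}. Safe: 1, 3, 8. Place at column 8.
Row 5: attacked by (1,10)→{6,10}; (2,2)→{2,5}; (3,5)→{3,5,7}; (4,8)→{7,8,9}; (8,9)→{6,9}; (10,4)→{4,9}. Safe: 1. Place at column 1.
Row 6: attacked by (1,10)→{5,10}; (2,2)→{2,6}; (3,5)→{2,5,8}; (4,8)→{6,8,10}; (5,1)→{1,2}; (8,9)→{7,9}; (10,4)→{4,8}. Safe: 3. Place at column 3.
Row 7: attacked by (1,10)→{4,10}; (2,2)→{2,7}; (3,5)→{1,5,9}; (4,8)→{5,8}; (5,1)→{1,3}; (6,3)→{2,3,4}; (8,9)→{8,9,10}; (10,4)→{1,4,7}. Safe: 6. Place at column 6.
Row 9: attacked by (1,10)→{2,10}; (2,2)→{2,9}; (3,5)→{5}; (4,8)→{3,8}; (5,1)→{1,5}; (6,3)→{3,6}; (7,6)→{4,6,8}; (8,9)→{8,9,10}; (10,4)→{3,4,5}. Safe: 7. Place at column 7.
Columns [10, 2, 5, 8, 1, 3, 6, 9, 7, 4], r−c [-9, 0, -2, -4, 4, 3, 1, -1, 2, 6], r+c [11, 4, 8, 12, 6, 9, 13, 17, 16, 14] are all distinct, so no two queens attack.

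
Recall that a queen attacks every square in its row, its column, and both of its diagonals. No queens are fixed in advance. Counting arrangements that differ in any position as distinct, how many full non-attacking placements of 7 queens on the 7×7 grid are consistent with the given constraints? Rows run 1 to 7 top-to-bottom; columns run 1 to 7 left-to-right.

Branch on row 1: col 1 → 4; col 2 → 7; col 3 → 6; col 4 → 6; col 5 → 6; col 6 → 7; col 7 → 4.
Sum: 4 + 7 + 6 + 6 + 6 + 7 + 4 = 40.
(This is the classic 7-queens count.)

40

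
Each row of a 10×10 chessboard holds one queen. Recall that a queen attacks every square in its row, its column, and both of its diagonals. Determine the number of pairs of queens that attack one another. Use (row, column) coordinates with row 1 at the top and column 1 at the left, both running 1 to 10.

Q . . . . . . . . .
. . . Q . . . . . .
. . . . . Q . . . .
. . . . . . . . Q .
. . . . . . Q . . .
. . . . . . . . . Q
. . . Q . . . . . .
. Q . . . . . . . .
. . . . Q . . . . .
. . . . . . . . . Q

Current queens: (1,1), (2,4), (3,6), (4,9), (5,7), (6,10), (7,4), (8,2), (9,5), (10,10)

Same column: (2,4)–(7,4) (column 4); (6,10)–(10,10) (column 10).
Same diagonal: (1,1)–(10,10) (|1−10| = |1−10| = 9); (2,4)–(5,7) (|2−5| = |4−7| = 3).
Total attacking pairs: 4.

4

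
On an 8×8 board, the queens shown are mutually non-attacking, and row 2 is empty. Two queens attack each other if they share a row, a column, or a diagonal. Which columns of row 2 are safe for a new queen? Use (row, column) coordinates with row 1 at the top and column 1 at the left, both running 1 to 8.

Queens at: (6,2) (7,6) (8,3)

columns 4, 5, 7, 8

(6,2) attacks row 2 at column 2 and diagonals 6.
(7,6) attacks row 2 at column 6 and diagonals 1.
(8,3) attacks row 2 at column 3.
Attacked columns: {1, 2, 3, 6}. Safe: {4, 5, 7, 8}.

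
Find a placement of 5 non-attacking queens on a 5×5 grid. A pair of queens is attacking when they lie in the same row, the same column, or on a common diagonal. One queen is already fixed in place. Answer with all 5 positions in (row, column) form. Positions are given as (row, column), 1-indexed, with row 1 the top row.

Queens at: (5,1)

(1,4) (2,2) (3,5) (4,3) (5,1)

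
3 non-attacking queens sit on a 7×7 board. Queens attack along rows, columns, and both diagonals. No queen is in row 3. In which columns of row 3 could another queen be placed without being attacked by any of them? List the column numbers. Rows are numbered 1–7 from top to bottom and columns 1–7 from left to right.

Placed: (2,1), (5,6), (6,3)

columns 5, 7

(2,1) attacks row 3 at column 1 and diagonals 2.
(5,6) attacks row 3 at column 6 and diagonals 4.
(6,3) attacks row 3 at column 3 and diagonals 6.
Attacked columns: {1, 2, 3, 4, 6}. Safe: {5, 7}.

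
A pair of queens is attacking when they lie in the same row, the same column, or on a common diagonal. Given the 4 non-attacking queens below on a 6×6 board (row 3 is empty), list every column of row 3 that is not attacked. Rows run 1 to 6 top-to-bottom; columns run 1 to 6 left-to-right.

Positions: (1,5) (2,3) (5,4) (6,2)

columns 1

(1,5) attacks row 3 at column 5 and diagonals 3.
(2,3) attacks row 3 at column 3 and diagonals 2, 4.
(5,4) attacks row 3 at column 4 and diagonals 2, 6.
(6,2) attacks row 3 at column 2 and diagonals 5.
Attacked columns: {2, 3, 4, 5, 6}. Safe: {1}.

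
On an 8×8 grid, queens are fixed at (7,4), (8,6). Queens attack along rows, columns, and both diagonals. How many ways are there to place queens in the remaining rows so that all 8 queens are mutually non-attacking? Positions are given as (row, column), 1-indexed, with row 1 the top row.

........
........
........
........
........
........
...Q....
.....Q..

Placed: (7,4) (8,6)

Branch on row 1: col 1 → 0; col 2 → 0; col 3 → 3; col 5 → 0; col 7 → 0; col 8 → 1.
Sum: 0 + 0 + 3 + 0 + 0 + 1 = 4.

4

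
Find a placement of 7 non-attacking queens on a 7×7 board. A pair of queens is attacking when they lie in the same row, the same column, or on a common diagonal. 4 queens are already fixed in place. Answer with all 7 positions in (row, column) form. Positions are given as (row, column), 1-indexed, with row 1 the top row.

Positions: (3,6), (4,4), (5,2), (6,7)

(1,5) (2,1) (3,6) (4,4) (5,2) (6,7) (7,3)

Row 1: attacked by (3,6)→{4,6}; (4,4)→{1,4,7}; (5,2)→{2,6}; (6,7)→{2,7}. Safe: 3, 5. Place at column 5.
Row 2: attacked by (1,5)→{4,5,6}; (3,6)→{5,6,7}; (4,4)→{2,4,6}; (5,2)→{2,5}; (6,7)→{3,7}. Safe: 1. Place at column 1.
Row 7: attacked by (1,5)→{5}; (2,1)→{1,6}; (3,6)→{2,6}; (4,4)→{1,4,7}; (5,2)→{2,4}; (6,7)→{6,7}. Safe: 3. Place at column 3.
Columns [5, 1, 6, 4, 2, 7, 3], r−c [-4, 1, -3, 0, 3, -1, 4], r+c [6, 3, 9, 8, 7, 13, 10] are all distinct, so no two queens attack.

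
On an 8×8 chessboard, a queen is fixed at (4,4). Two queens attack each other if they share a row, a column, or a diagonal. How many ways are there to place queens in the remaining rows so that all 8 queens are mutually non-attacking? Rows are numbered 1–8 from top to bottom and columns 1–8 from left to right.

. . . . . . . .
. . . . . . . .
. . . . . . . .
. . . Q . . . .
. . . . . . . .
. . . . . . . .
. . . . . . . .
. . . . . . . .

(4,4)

8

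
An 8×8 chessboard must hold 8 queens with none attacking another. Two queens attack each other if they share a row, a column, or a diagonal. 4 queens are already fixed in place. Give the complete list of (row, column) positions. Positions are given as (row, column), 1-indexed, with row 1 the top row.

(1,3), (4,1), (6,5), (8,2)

Row 2: attacked by (1,3)→{2,3,4}; (4,1)→{1,3}; (6,5)→{1,5}; (8,2)→{2,8}. Safe: 6, 7. Place at column 6.
Row 3: attacked by (1,3)→{1,3,5}; (2,6)→{5,6,7}; (4,1)→{1,2}; (6,5)→{2,5,8}; (8,2)→{2,7}. Safe: 4. Place at column 4.
Row 5: attacked by (1,3)→{3,7}; (2,6)→{3,6}; (3,4)→{2,4,6}; (4,1)→{1,2}; (6,5)→{4,5,6}; (8,2)→{2,5}. Safe: 8. Place at column 8.
Row 7: attacked by (1,3)→{3}; (2,6)→{1,6}; (3,4)→{4,8}; (4,1)→{1,4}; (5,8)→{6,8}; (6,5)→{4,5,6}; (8,2)→{1,2,3}. Safe: 7. Place at column 7.
Columns [3, 6, 4, 1, 8, 5, 7, 2], r−c [-2, -4, -1, 3, -3, 1, 0, 6], r+c [4, 8, 7, 5, 13, 11, 14, 10] are all distinct, so no two queens attack.

(1,3) (2,6) (3,4) (4,1) (5,8) (6,5) (7,7) (8,2)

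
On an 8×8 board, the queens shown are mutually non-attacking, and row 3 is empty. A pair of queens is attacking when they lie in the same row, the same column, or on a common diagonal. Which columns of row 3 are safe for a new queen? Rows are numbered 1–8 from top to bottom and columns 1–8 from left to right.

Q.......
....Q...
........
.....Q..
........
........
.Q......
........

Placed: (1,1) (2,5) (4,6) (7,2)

columns 8

(1,1) attacks row 3 at column 1 and diagonals 3.
(2,5) attacks row 3 at column 5 and diagonals 4, 6.
(4,6) attacks row 3 at column 6 and diagonals 5, 7.
(7,2) attacks row 3 at column 2 and diagonals 6.
Attacked columns: {1, 2, 3, 4, 5, 6, 7}. Safe: {8}.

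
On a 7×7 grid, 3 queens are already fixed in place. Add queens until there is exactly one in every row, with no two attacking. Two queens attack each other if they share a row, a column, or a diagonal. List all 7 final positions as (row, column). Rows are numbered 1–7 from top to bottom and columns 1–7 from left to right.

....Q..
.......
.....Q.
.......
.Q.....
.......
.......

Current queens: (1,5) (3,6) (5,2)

Row 2: attacked by (1,5)→{4,5,6}; (3,6)→{5,6,7}; (5,2)→{2,5}. Safe: 1, 3. Place at column 1.
Row 4: attacked by (1,5)→{2,5}; (2,1)→{1,3}; (3,6)→{5,6,7}; (5,2)→{1,2,3}. Safe: 4. Place at column 4.
Row 6: attacked by (1,5)→{5}; (2,1)→{1,5}; (3,6)→{3,6}; (4,4)→{2,4,6}; (5,2)→{1,2,3}. Safe: 7. Place at column 7.
Row 7: attacked by (1,5)→{5}; (2,1)→{1,6}; (3,6)→{2,6}; (4,4)→{1,4,7}; (5,2)→{2,4}; (6,7)→{6,7}. Safe: 3. Place at column 3.
Columns [5, 1, 6, 4, 2, 7, 3], r−c [-4, 1, -3, 0, 3, -1, 4], r+c [6, 3, 9, 8, 7, 13, 10] are all distinct, so no two queens attack.

(1,5) (2,1) (3,6) (4,4) (5,2) (6,7) (7,3)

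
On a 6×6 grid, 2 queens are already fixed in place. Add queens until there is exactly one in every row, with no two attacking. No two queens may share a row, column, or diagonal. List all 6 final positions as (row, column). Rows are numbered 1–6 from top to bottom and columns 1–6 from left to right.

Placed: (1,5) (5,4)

Row 2: attacked by (1,5)→{4,5,6}; (5,4)→{1,4}. Safe: 2, 3. Place at column 3.
Row 3: attacked by (1,5)→{3,5}; (2,3)→{2,3,4}; (5,4)→{2,4,6}. Safe: 1. Place at column 1.
Row 4: attacked by (1,5)→{2,5}; (2,3)→{1,3,5}; (3,1)→{1,2}; (5,4)→{3,4,5}. Safe: 6. Place at column 6.
Row 6: attacked by (1,5)→{5}; (2,3)→{3}; (3,1)→{1,4}; (4,6)→{4,6}; (5,4)→{3,4,5}. Safe: 2. Place at column 2.
Columns [5, 3, 1, 6, 4, 2], r−c [-4, -1, 2, -2, 1, 4], r+c [6, 5, 4, 10, 9, 8] are all distinct, so no two queens attack.

(1,5) (2,3) (3,1) (4,6) (5,4) (6,2)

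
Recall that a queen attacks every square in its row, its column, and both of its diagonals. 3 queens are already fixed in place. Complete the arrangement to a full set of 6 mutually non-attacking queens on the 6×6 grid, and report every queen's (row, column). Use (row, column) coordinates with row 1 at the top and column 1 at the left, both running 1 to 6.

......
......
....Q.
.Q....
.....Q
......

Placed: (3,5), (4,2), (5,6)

(1,4) (2,1) (3,5) (4,2) (5,6) (6,3)

Row 1: attacked by (3,5)→{3,5}; (4,2)→{2,5}; (5,6)→{2,6}. Safe: 1, 4. Place at column 4.
Row 2: attacked by (1,4)→{3,4,5}; (3,5)→{4,5,6}; (4,2)→{2,4}; (5,6)→{3,6}. Safe: 1. Place at column 1.
Row 6: attacked by (1,4)→{4}; (2,1)→{1,5}; (3,5)→{2,5}; (4,2)→{2,4}; (5,6)→{5,6}. Safe: 3. Place at column 3.
Columns [4, 1, 5, 2, 6, 3], r−c [-3, 1, -2, 2, -1, 3], r+c [5, 3, 8, 6, 11, 9] are all distinct, so no two queens attack.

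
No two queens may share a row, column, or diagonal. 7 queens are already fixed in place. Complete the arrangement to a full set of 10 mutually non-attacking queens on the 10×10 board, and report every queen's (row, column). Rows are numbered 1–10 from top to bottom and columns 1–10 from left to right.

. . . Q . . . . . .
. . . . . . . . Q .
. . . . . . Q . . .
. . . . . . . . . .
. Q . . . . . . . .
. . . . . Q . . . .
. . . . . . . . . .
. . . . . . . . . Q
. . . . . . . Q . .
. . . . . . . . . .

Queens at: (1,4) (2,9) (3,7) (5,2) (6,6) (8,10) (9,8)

(1,4) (2,9) (3,7) (4,5) (5,2) (6,6) (7,1) (8,10) (9,8) (10,3)

Row 4: attacked by (1,4)→{1,4,7}; (2,9)→{7,9}; (3,7)→{6,7,8}; (5,2)→{1,2,3}; (6,6)→{4,6,8}; (8,10)→{6,10}; (9,8)→{3,8}. Safe: 5. Place at column 5.
Row 7: attacked by (1,4)→{4,10}; (2,9)→{4,9}; (3,7)→{3,7}; (4,5)→{2,5,8}; (5,2)→{2,4}; (6,6)→{5,6,7}; (8,10)→{9,10}; (9,8)→{6,8,10}. Safe: 1. Place at column 1.
Row 10: attacked by (1,4)→{4}; (2,9)→{1,9}; (3,7)→{7}; (4,5)→{5}; (5,2)→{2,7}; (6,6)→{2,6,10}; (7,1)→{1,4}; (8,10)→{8,10}; (9,8)→{7,8,9}. Safe: 3. Place at column 3.
Columns [4, 9, 7, 5, 2, 6, 1, 10, 8, 3], r−c [-3, -7, -4, -1, 3, 0, 6, -2, 1, 7], r+c [5, 11, 10, 9, 7, 12, 8, 18, 17, 13] are all distinct, so no two queens attack.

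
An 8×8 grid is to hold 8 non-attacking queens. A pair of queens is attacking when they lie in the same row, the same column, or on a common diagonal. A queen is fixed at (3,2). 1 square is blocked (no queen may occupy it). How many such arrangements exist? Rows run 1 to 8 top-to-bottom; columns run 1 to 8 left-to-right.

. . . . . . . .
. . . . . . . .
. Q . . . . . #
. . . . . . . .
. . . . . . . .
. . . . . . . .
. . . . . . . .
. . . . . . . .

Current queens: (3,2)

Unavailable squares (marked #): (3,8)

Branch on row 1: col 1 → 0; col 3 → 7; col 5 → 3; col 6 → 2; col 7 → 2; col 8 → 0.
Sum: 0 + 7 + 3 + 2 + 2 + 0 = 14.

14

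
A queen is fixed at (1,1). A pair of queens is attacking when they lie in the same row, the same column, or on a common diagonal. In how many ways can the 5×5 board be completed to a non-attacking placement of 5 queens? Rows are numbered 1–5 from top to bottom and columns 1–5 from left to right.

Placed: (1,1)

2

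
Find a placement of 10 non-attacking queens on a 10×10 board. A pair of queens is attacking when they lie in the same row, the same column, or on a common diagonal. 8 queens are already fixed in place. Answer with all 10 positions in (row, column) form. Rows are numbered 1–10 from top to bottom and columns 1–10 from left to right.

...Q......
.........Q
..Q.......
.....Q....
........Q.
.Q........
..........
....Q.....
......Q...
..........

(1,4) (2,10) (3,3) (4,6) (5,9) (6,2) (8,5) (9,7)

Row 7: attacked by (1,4)→{4,10}; (2,10)→{5,10}; (3,3)→{3,7}; (4,6)→{3,6,9}; (5,9)→{7,9}; (6,2)→{1,2,3}; (8,5)→{4,5,6}; (9,7)→{5,7,9}. Safe: 8. Place at column 8.
Row 10: attacked by (1,4)→{4}; (2,10)→{2,10}; (3,3)→{3,10}; (4,6)→{6}; (5,9)→{4,9}; (6,2)→{2,6}; (7,8)→{5,8}; (8,5)→{3,5,7}; (9,7)→{6,7,8}. Safe: 1. Place at column 1.
Columns [4, 10, 3, 6, 9, 2, 8, 5, 7, 1], r−c [-3, -8, 0, -2, -4, 4, -1, 3, 2, 9], r+c [5, 12, 6, 10, 14, 8, 15, 13, 16, 11] are all distinct, so no two queens attack.

(1,4) (2,10) (3,3) (4,6) (5,9) (6,2) (7,8) (8,5) (9,7) (10,1)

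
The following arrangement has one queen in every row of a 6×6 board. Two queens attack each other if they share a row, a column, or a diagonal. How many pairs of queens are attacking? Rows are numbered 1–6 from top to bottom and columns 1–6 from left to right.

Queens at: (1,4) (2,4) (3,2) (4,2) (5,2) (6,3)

7

Same column: (1,4)–(2,4) (column 4); (3,2)–(4,2) (column 2); (3,2)–(5,2) (column 2); (4,2)–(5,2) (column 2).
Same diagonal: (1,4)–(3,2) (|1−3| = |4−2| = 2); (2,4)–(4,2) (|2−4| = |4−2| = 2); (5,2)–(6,3) (|5−6| = |2−3| = 1).
Total attacking pairs: 7.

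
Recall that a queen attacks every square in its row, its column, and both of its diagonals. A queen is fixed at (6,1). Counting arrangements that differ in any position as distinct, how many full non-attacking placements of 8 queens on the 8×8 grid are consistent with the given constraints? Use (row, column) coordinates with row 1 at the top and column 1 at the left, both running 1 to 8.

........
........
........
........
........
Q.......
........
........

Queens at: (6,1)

Branch on row 1: col 2 → 1; col 3 → 4; col 4 → 4; col 5 → 4; col 7 → 3; col 8 → 0.
Sum: 1 + 4 + 4 + 4 + 3 + 0 = 16.

16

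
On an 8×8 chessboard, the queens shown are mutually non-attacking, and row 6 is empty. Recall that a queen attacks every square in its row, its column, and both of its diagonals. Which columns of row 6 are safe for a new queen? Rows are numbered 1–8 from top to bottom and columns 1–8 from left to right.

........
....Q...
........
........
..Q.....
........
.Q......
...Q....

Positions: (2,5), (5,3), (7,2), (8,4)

(2,5) attacks row 6 at column 5 and diagonals 1.
(5,3) attacks row 6 at column 3 and diagonals 2, 4.
(7,2) attacks row 6 at column 2 and diagonals 1, 3.
(8,4) attacks row 6 at column 4 and diagonals 2, 6.
Attacked columns: {1, 2, 3, 4, 5, 6}. Safe: {7, 8}.

columns 7, 8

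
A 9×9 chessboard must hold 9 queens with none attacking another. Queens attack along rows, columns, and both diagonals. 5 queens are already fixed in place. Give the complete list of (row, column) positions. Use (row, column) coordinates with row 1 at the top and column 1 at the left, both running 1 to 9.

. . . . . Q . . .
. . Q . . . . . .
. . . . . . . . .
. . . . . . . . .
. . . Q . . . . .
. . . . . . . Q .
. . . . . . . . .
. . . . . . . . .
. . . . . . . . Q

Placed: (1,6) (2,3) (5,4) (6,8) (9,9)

(1,6) (2,3) (3,7) (4,2) (5,4) (6,8) (7,1) (8,5) (9,9)

Row 3: attacked by (1,6)→{4,6,8}; (2,3)→{2,3,4}; (5,4)→{2,4,6}; (6,8)→{5,8}; (9,9)→{3,9}. Safe: 1, 7. Place at column 7.
Row 4: attacked by (1,6)→{3,6,9}; (2,3)→{1,3,5}; (3,7)→{6,7,8}; (5,4)→{3,4,5}; (6,8)→{6,8}; (9,9)→{4,9}. Safe: 2. Place at column 2.
Row 7: attacked by (1,6)→{6}; (2,3)→{3,8}; (3,7)→{3,7}; (4,2)→{2,5}; (5,4)→{2,4,6}; (6,8)→{7,8,9}; (9,9)→{7,9}. Safe: 1. Place at column 1.
Row 8: attacked by (1,6)→{6}; (2,3)→{3,9}; (3,7)→{2,7}; (4,2)→{2,6}; (5,4)→{1,4,7}; (6,8)→{6,8}; (7,1)→{1,2}; (9,9)→{8,9}. Safe: 5. Place at column 5.
Columns [6, 3, 7, 2, 4, 8, 1, 5, 9], r−c [-5, -1, -4, 2, 1, -2, 6, 3, 0], r+c [7, 5, 10, 6, 9, 14, 8, 13, 18] are all distinct, so no two queens attack.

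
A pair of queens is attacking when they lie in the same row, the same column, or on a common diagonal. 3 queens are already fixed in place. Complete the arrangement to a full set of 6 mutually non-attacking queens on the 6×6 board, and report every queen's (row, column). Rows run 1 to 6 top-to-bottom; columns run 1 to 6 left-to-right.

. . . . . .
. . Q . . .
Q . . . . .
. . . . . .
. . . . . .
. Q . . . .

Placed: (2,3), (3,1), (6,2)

(1,5) (2,3) (3,1) (4,6) (5,4) (6,2)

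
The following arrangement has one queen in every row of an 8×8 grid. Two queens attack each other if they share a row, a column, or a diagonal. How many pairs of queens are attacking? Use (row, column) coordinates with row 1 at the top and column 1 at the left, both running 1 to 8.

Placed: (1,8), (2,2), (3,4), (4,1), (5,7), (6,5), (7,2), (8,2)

Same column: (2,2)–(7,2) (column 2); (2,2)–(8,2) (column 2); (7,2)–(8,2) (column 2).
Same diagonal: (1,8)–(7,2) (|1−7| = |8−2| = 6).
Total attacking pairs: 4.

4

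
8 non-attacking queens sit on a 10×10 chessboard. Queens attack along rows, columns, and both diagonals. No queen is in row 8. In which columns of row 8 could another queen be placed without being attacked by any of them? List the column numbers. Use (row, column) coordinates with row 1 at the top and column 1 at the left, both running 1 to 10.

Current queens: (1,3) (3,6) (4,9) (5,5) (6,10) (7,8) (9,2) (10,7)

(1,3) attacks row 8 at column 3 and diagonals 10.
(3,6) attacks row 8 at column 6 and diagonals 1.
(4,9) attacks row 8 at column 9 and diagonals 5.
(5,5) attacks row 8 at column 5 and diagonals 2, 8.
(6,10) attacks row 8 at column 10 and diagonals 8.
(7,8) attacks row 8 at column 8 and diagonals 7, 9.
(9,2) attacks row 8 at column 2 and diagonals 1, 3.
(10,7) attacks row 8 at column 7 and diagonals 5, 9.
Attacked columns: {1, 2, 3, 5, 6, 7, 8, 9, 10}. Safe: {4}.

columns 4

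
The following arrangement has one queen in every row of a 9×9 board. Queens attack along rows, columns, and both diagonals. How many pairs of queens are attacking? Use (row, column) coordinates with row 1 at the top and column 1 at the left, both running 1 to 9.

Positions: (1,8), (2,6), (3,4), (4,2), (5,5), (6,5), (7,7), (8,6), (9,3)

Same column: (2,6)–(8,6) (column 6); (5,5)–(6,5) (column 5).
Same diagonal: (4,2)–(8,6) (|4−8| = |2−6| = 4); (5,5)–(7,7) (|5−7| = |5−7| = 2); (7,7)–(8,6) (|7−8| = |7−6| = 1).
Total attacking pairs: 5.

5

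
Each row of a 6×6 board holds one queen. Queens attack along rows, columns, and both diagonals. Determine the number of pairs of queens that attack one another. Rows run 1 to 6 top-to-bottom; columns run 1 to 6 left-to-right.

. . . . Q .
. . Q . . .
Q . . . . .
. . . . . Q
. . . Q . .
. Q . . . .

0

All columns are distinct and no two queens satisfy |Δrow| = |Δcol|, so no pair attacks.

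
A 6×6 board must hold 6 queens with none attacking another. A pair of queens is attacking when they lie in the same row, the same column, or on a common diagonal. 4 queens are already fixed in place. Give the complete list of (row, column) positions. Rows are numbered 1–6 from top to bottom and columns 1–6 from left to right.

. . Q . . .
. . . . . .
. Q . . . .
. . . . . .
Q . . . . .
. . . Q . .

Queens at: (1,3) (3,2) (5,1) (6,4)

Row 2: attacked by (1,3)→{2,3,4}; (3,2)→{1,2,3}; (5,1)→{1,4}; (6,4)→{4}. Safe: 5, 6. Place at column 6.
Row 4: attacked by (1,3)→{3,6}; (2,6)→{4,6}; (3,2)→{1,2,3}; (5,1)→{1,2}; (6,4)→{2,4,6}. Safe: 5. Place at column 5.
Columns [3, 6, 2, 5, 1, 4], r−c [-2, -4, 1, -1, 4, 2], r+c [4, 8, 5, 9, 6, 10] are all distinct, so no two queens attack.

(1,3) (2,6) (3,2) (4,5) (5,1) (6,4)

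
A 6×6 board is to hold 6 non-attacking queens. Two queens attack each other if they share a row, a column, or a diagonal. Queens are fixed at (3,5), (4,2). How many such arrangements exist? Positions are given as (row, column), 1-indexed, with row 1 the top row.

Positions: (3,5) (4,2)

1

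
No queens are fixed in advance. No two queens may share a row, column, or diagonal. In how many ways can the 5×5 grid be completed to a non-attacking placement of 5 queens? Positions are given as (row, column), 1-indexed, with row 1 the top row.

Branch on row 1: col 1 → 2; col 2 → 2; col 3 → 2; col 4 → 2; col 5 → 2.
Sum: 2 + 2 + 2 + 2 + 2 = 10.
(This is the classic 5-queens count.)

10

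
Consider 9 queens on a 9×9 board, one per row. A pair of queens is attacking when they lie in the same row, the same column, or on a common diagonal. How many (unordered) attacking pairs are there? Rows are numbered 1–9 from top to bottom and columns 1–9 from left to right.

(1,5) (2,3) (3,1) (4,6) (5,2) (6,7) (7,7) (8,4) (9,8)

Same column: (6,7)–(7,7) (column 7).
Same diagonal: (2,3)–(6,7) (|2−6| = |3−7| = 4).
Total attacking pairs: 2.

2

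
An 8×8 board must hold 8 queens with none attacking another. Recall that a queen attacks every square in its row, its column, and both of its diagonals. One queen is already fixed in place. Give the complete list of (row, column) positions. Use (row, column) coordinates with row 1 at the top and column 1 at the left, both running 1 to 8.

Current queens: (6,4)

Row 1: attacked by (6,4)→{4}. Safe: 1, 2, 3, 5, 6, 7, 8. Place at column 5.
Row 2: attacked by (1,5)→{4,5,6}; (6,4)→{4,8}. Safe: 1, 2, 3, 7. Place at column 2.
Row 3: attacked by (1,5)→{3,5,7}; (2,2)→{1,2,3}; (6,4)→{1,4,7}. Safe: 6, 8. Place at column 6.
Row 4: attacked by (1,5)→{2,5,8}; (2,2)→{2,4}; (3,6)→{5,6,7}; (6,4)→{2,4,6}. Safe: 1, 3. Place at column 1.
Row 5: attacked by (1,5)→{1,5}; (2,2)→{2,5}; (3,6)→{4,6,8}; (4,1)→{1,2}; (6,4)→{3,4,5}. Safe: 7. Place at column 7.
Row 7: attacked by (1,5)→{5}; (2,2)→{2,7}; (3,6)→{2,6}; (4,1)→{1,4}; (5,7)→{5,7}; (6,4)→{3,4,5}. Safe: 8. Place at column 8.
Row 8: attacked by (1,5)→{5}; (2,2)→{2,8}; (3,6)→{1,6}; (4,1)→{1,5}; (5,7)→{4,7}; (6,4)→{2,4,6}; (7,8)→{7,8}. Safe: 3. Place at column 3.
Columns [5, 2, 6, 1, 7, 4, 8, 3], r−c [-4, 0, -3, 3, -2, 2, -1, 5], r+c [6, 4, 9, 5, 12, 10, 15, 11] are all distinct, so no two queens attack.

(1,5) (2,2) (3,6) (4,1) (5,7) (6,4) (7,8) (8,3)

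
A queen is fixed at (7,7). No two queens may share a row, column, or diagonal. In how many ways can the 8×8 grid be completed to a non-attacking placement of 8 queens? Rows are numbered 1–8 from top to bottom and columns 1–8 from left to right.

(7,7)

16

Branch on row 1: col 2 → 3; col 3 → 5; col 4 → 2; col 5 → 1; col 6 → 3; col 8 → 2.
Sum: 3 + 5 + 2 + 1 + 3 + 2 = 16.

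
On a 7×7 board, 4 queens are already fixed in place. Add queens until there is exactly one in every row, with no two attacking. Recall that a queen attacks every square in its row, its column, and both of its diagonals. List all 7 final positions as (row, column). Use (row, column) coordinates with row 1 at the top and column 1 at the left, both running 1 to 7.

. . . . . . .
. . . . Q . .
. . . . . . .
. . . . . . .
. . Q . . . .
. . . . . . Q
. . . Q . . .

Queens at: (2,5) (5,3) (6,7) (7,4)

(1,1) (2,5) (3,2) (4,6) (5,3) (6,7) (7,4)

Row 1: attacked by (2,5)→{4,5,6}; (5,3)→{3,7}; (6,7)→{2,7}; (7,4)→{4}. Safe: 1. Place at column 1.
Row 3: attacked by (1,1)→{1,3}; (2,5)→{4,5,6}; (5,3)→{1,3,5}; (6,7)→{4,7}; (7,4)→{4}. Safe: 2. Place at column 2.
Row 4: attacked by (1,1)→{1,4}; (2,5)→{3,5,7}; (3,2)→{1,2,3}; (5,3)→{2,3,4}; (6,7)→{5,7}; (7,4)→{1,4,7}. Safe: 6. Place at column 6.
Columns [1, 5, 2, 6, 3, 7, 4], r−c [0, -3, 1, -2, 2, -1, 3], r+c [2, 7, 5, 10, 8, 13, 11] are all distinct, so no two queens attack.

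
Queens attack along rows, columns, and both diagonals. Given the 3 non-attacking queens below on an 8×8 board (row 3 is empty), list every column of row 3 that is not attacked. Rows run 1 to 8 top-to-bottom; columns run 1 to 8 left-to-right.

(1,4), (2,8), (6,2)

(1,4) attacks row 3 at column 4 and diagonals 2, 6.
(2,8) attacks row 3 at column 8 and diagonals 7.
(6,2) attacks row 3 at column 2 and diagonals 5.
Attacked columns: {2, 4, 5, 6, 7, 8}. Safe: {1, 3}.

columns 1, 3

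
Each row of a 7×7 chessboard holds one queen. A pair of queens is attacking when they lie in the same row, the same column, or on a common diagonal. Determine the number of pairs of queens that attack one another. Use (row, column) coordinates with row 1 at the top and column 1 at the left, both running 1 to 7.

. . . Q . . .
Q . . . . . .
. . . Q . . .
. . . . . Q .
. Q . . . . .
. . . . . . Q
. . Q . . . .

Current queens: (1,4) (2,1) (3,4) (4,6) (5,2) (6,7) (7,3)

4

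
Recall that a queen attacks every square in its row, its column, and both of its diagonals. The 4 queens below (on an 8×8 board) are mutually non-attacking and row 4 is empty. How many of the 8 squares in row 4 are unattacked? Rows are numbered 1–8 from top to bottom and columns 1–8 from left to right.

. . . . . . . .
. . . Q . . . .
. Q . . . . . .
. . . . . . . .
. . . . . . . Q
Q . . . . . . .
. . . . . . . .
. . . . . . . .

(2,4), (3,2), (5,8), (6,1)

(2,4) attacks row 4 at column 4 and diagonals 2, 6.
(3,2) attacks row 4 at column 2 and diagonals 1, 3.
(5,8) attacks row 4 at column 8 and diagonals 7.
(6,1) attacks row 4 at column 1 and diagonals 3.
Attacked columns: {1, 2, 3, 4, 6, 7, 8}. Safe: {5}.

1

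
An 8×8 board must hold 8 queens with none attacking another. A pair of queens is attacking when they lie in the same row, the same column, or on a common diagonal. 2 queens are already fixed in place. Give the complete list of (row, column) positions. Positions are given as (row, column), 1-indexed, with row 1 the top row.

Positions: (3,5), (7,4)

Row 1: attacked by (3,5)→{3,5,7}; (7,4)→{4}. Safe: 1, 2, 6, 8. Place at column 8.
Row 2: attacked by (1,8)→{7,8}; (3,5)→{4,5,6}; (7,4)→{4}. Safe: 1, 2, 3. Place at column 2.
Row 4: attacked by (1,8)→{5,8}; (2,2)→{2,4}; (3,5)→{4,5,6}; (7,4)→{1,4,7}. Safe: 3. Place at column 3.
Row 5: attacked by (1,8)→{4,8}; (2,2)→{2,5}; (3,5)→{3,5,7}; (4,3)→{2,3,4}; (7,4)→{2,4,6}. Safe: 1. Place at column 1.
Row 6: attacked by (1,8)→{3,8}; (2,2)→{2,6}; (3,5)→{2,5,8}; (4,3)→{1,3,5}; (5,1)→{1,2}; (7,4)→{3,4,5}. Safe: 7. Place at column 7.
Row 8: attacked by (1,8)→{1,8}; (2,2)→{2,8}; (3,5)→{5}; (4,3)→{3,7}; (5,1)→{1,4}; (6,7)→{5,7}; (7,4)→{3,4,5}. Safe: 6. Place at column 6.
Columns [8, 2, 5, 3, 1, 7, 4, 6], r−c [-7, 0, -2, 1, 4, -1, 3, 2], r+c [9, 4, 8, 7, 6, 13, 11, 14] are all distinct, so no two queens attack.

(1,8) (2,2) (3,5) (4,3) (5,1) (6,7) (7,4) (8,6)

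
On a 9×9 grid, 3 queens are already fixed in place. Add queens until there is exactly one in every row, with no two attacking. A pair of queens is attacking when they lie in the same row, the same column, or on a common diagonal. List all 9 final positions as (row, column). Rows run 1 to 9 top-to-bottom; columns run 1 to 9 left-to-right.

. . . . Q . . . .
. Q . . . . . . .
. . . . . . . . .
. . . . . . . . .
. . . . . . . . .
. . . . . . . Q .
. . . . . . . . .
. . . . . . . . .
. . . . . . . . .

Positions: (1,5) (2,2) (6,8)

(1,5) (2,2) (3,9) (4,1) (5,6) (6,8) (7,3) (8,7) (9,4)

Row 3: attacked by (1,5)→{3,5,7}; (2,2)→{1,2,3}; (6,8)→{5,8}. Safe: 4, 6, 9. Place at column 9.
Row 4: attacked by (1,5)→{2,5,8}; (2,2)→{2,4}; (3,9)→{8,9}; (6,8)→{6,8}. Safe: 1, 3, 7. Place at column 1.
Row 5: attacked by (1,5)→{1,5,9}; (2,2)→{2,5}; (3,9)→{7,9}; (4,1)→{1,2}; (6,8)→{7,8,9}. Safe: 3, 4, 6. Place at column 6.
Row 7: attacked by (1,5)→{5}; (2,2)→{2,7}; (3,9)→{5,9}; (4,1)→{1,4}; (5,6)→{4,6,8}; (6,8)→{7,8,9}. Safe: 3. Place at column 3.
Row 8: attacked by (1,5)→{5}; (2,2)→{2,8}; (3,9)→{4,9}; (4,1)→{1,5}; (5,6)→{3,6,9}; (6,8)→{6,8}; (7,3)→{2,3,4}. Safe: 7. Place at column 7.
Row 9: attacked by (1,5)→{5}; (2,2)→{2,9}; (3,9)→{3,9}; (4,1)→{1,6}; (5,6)→{2,6}; (6,8)→{5,8}; (7,3)→{1,3,5}; (8,7)→{6,7,8}. Safe: 4. Place at column 4.
Columns [5, 2, 9, 1, 6, 8, 3, 7, 4], r−c [-4, 0, -6, 3, -1, -2, 4, 1, 5], r+c [6, 4, 12, 5, 11, 14, 10, 15, 13] are all distinct, so no two queens attack.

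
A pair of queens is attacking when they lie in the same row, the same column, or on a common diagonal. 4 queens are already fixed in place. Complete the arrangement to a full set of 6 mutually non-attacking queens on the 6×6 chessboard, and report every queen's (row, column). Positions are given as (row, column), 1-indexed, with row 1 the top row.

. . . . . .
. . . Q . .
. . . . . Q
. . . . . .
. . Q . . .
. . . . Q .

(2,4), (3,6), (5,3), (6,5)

(1,2) (2,4) (3,6) (4,1) (5,3) (6,5)

Row 1: attacked by (2,4)→{3,4,5}; (3,6)→{4,6}; (5,3)→{3}; (6,5)→{5}. Safe: 1, 2. Place at column 2.
Row 4: attacked by (1,2)→{2,5}; (2,4)→{2,4,6}; (3,6)→{5,6}; (5,3)→{2,3,4}; (6,5)→{3,5}. Safe: 1. Place at column 1.
Columns [2, 4, 6, 1, 3, 5], r−c [-1, -2, -3, 3, 2, 1], r+c [3, 6, 9, 5, 8, 11] are all distinct, so no two queens attack.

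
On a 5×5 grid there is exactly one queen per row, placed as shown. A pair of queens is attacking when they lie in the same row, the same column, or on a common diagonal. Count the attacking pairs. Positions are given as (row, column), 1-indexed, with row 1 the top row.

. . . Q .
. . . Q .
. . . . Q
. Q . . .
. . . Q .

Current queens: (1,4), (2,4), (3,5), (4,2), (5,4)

Same column: (1,4)–(2,4) (column 4); (1,4)–(5,4) (column 4); (2,4)–(5,4) (column 4).
Same diagonal: (2,4)–(3,5) (|2−3| = |4−5| = 1); (2,4)–(4,2) (|2−4| = |4−2| = 2).
Total attacking pairs: 5.

5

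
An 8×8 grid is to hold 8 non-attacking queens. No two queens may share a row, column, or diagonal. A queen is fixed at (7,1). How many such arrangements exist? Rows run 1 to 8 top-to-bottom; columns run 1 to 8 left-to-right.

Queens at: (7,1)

Branch on row 1: col 2 → 1; col 3 → 1; col 4 → 2; col 5 → 1; col 6 → 3; col 8 → 0.
Sum: 1 + 1 + 2 + 1 + 3 + 0 = 8.

8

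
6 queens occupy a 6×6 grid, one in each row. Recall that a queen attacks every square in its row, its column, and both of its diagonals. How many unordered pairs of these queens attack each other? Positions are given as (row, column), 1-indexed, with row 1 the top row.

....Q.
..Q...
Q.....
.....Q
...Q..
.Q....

All columns are distinct and no two queens satisfy |Δrow| = |Δcol|, so no pair attacks.

0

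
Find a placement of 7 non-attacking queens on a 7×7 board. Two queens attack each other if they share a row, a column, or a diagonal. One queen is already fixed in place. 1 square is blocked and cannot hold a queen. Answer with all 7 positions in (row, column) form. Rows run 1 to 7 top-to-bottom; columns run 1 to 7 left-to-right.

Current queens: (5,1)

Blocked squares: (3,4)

Row 1: attacked by (5,1)→{1,5}. Safe: 2, 3, 4, 6, 7. Place at column 2.
Row 2: attacked by (1,2)→{1,2,3}; (5,1)→{1,4}. Safe: 5, 6, 7. Place at column 5.
Row 3: attacked by (1,2)→{2,4}; (2,5)→{4,5,6}; (5,1)→{1,3}. Blocked: 4. Safe: 7. Place at column 7.
Row 4: attacked by (1,2)→{2,5}; (2,5)→{3,5,7}; (3,7)→{6,7}; (5,1)→{1,2}. Safe: 4. Place at column 4.
Row 6: attacked by (1,2)→{2,7}; (2,5)→{1,5}; (3,7)→{4,7}; (4,4)→{2,4,6}; (5,1)→{1,2}. Safe: 3. Place at column 3.
Row 7: attacked by (1,2)→{2}; (2,5)→{5}; (3,7)→{3,7}; (4,4)→{1,4,7}; (5,1)→{1,3}; (6,3)→{2,3,4}. Safe: 6. Place at column 6.
Columns [2, 5, 7, 4, 1, 3, 6], r−c [-1, -3, -4, 0, 4, 3, 1], r+c [3, 7, 10, 8, 6, 9, 13] are all distinct, so no two queens attack.

(1,2) (2,5) (3,7) (4,4) (5,1) (6,3) (7,6)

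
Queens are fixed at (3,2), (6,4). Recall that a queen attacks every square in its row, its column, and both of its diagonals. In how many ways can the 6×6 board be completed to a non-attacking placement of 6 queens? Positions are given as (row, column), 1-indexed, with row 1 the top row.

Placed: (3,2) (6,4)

Branch on row 1: col 1 → 0; col 3 → 1; col 5 → 0; col 6 → 0.
Sum: 0 + 1 + 0 + 0 = 1.

1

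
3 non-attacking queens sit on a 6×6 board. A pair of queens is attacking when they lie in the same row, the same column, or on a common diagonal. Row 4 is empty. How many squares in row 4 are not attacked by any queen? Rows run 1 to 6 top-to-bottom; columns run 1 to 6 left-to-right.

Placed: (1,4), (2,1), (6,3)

(1,4) attacks row 4 at column 4 and diagonals 1.
(2,1) attacks row 4 at column 1 and diagonals 3.
(6,3) attacks row 4 at column 3 and diagonals 1, 5.
Attacked columns: {1, 3, 4, 5}. Safe: {2, 6}.

2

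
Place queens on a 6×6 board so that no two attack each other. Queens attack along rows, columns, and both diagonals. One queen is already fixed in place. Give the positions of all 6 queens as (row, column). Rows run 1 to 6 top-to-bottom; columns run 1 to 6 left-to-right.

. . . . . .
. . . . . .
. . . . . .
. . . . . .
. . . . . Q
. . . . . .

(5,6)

Row 1: attacked by (5,6)→{2,6}. Safe: 1, 3, 4, 5. Place at column 4.
Row 2: attacked by (1,4)→{3,4,5}; (5,6)→{3,6}. Safe: 1, 2. Place at column 1.
Row 3: attacked by (1,4)→{2,4,6}; (2,1)→{1,2}; (5,6)→{4,6}. Safe: 3, 5. Place at column 5.
Row 4: attacked by (1,4)→{1,4}; (2,1)→{1,3}; (3,5)→{4,5,6}; (5,6)→{5,6}. Safe: 2. Place at column 2.
Row 6: attacked by (1,4)→{4}; (2,1)→{1,5}; (3,5)→{2,5}; (4,2)→{2,4}; (5,6)→{5,6}. Safe: 3. Place at column 3.
Columns [4, 1, 5, 2, 6, 3], r−c [-3, 1, -2, 2, -1, 3], r+c [5, 3, 8, 6, 11, 9] are all distinct, so no two queens attack.

(1,4) (2,1) (3,5) (4,2) (5,6) (6,3)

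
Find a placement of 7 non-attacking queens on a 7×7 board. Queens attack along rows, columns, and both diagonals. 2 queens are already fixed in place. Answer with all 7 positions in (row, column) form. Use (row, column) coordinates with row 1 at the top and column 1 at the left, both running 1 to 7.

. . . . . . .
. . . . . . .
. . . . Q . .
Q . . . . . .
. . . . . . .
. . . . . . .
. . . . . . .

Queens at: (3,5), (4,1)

(1,6) (2,2) (3,5) (4,1) (5,4) (6,7) (7,3)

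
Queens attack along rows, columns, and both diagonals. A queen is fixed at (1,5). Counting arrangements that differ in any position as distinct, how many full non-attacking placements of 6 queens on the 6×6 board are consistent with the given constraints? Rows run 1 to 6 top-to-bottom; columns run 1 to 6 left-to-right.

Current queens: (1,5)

1

Branch on row 2: col 1 → 0; col 2 → 0; col 3 → 1.
Sum: 0 + 0 + 1 = 1.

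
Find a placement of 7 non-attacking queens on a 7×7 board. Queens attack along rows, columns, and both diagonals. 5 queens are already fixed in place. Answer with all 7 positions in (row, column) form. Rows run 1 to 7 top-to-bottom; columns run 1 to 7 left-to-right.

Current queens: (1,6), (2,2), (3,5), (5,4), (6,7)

Row 4: attacked by (1,6)→{3,6}; (2,2)→{2,4}; (3,5)→{4,5,6}; (5,4)→{3,4,5}; (6,7)→{5,7}. Safe: 1. Place at column 1.
Row 7: attacked by (1,6)→{6}; (2,2)→{2,7}; (3,5)→{1,5}; (4,1)→{1,4}; (5,4)→{2,4,6}; (6,7)→{6,7}. Safe: 3. Place at column 3.
Columns [6, 2, 5, 1, 4, 7, 3], r−c [-5, 0, -2, 3, 1, -1, 4], r+c [7, 4, 8, 5, 9, 13, 10] are all distinct, so no two queens attack.

(1,6) (2,2) (3,5) (4,1) (5,4) (6,7) (7,3)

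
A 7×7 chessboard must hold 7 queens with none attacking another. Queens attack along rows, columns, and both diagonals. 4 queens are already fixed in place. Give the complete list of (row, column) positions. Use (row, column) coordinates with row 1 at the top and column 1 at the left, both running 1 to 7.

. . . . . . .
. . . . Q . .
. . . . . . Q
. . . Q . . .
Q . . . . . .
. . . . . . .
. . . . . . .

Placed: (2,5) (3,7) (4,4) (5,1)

Row 1: attacked by (2,5)→{4,5,6}; (3,7)→{5,7}; (4,4)→{1,4,7}; (5,1)→{1,5}. Safe: 2, 3. Place at column 2.
Row 6: attacked by (1,2)→{2,7}; (2,5)→{1,5}; (3,7)→{4,7}; (4,4)→{2,4,6}; (5,1)→{1,2}. Safe: 3. Place at column 3.
Row 7: attacked by (1,2)→{2}; (2,5)→{5}; (3,7)→{3,7}; (4,4)→{1,4,7}; (5,1)→{1,3}; (6,3)→{2,3,4}. Safe: 6. Place at column 6.
Columns [2, 5, 7, 4, 1, 3, 6], r−c [-1, -3, -4, 0, 4, 3, 1], r+c [3, 7, 10, 8, 6, 9, 13] are all distinct, so no two queens attack.

(1,2) (2,5) (3,7) (4,4) (5,1) (6,3) (7,6)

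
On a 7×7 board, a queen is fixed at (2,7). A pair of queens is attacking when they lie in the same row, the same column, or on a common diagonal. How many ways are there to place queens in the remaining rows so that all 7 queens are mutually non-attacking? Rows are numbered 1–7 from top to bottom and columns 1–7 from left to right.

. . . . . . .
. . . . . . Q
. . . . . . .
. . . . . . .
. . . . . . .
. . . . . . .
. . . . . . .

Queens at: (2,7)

Branch on row 1: col 1 → 0; col 2 → 1; col 3 → 2; col 4 → 2; col 5 → 2.
Sum: 0 + 1 + 2 + 2 + 2 = 7.

7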